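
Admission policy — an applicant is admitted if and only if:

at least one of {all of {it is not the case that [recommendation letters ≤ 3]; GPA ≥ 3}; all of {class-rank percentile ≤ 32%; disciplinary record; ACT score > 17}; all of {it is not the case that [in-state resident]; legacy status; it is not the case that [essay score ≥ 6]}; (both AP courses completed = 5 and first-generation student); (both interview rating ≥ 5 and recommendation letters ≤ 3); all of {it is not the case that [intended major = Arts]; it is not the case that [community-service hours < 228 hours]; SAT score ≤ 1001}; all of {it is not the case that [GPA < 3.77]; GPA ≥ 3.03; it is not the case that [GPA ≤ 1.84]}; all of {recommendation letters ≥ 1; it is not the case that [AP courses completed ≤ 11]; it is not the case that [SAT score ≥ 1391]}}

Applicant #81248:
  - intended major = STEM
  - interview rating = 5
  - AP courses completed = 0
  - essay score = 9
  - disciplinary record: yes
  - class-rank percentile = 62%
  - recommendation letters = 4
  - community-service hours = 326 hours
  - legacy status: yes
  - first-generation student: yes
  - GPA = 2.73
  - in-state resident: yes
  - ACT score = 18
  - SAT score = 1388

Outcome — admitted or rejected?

Atomic conditions:
  recommendation letters ≤ 3: 4 ≤ 3 is false
  GPA ≥ 3: 2.73 ≥ 3 is false
  class-rank percentile ≤ 32%: 62 ≤ 32 is false
  disciplinary record: yes → true
  ACT score > 17: 18 > 17 is true
  in-state resident: yes → true
  legacy status: yes → true
  essay score ≥ 6: 9 ≥ 6 is true
  AP courses completed = 5: 0 == 5 is false
  first-generation student: yes → true
  interview rating ≥ 5: 5 ≥ 5 is true
  intended major = Arts: STEM == Arts is false
  community-service hours < 228 hours: 326 < 228 is false
  SAT score ≤ 1001: 1388 ≤ 1001 is false
  GPA < 3.77: 2.73 < 3.77 is true
  GPA ≥ 3.03: 2.73 ≥ 3.03 is false
  GPA ≤ 1.84: 2.73 ≤ 1.84 is false
  recommendation letters ≥ 1: 4 ≥ 1 is true
  AP courses completed ≤ 11: 0 ≤ 11 is true
  SAT score ≥ 1391: 1388 ≥ 1391 is false
Combine:
[1.1] NOT false = true
[1] true AND false = false
[2] false AND true AND true = false
[3.1] NOT true = false
[3.3] NOT true = false
[3] false AND true AND false = false
[4] false AND true = false
[5] true AND false = false
[6.1] NOT false = true
[6.2] NOT false = true
[6] true AND true AND false = false
[7.1] NOT true = false
[7.3] NOT false = true
[7] false AND false AND true = false
[8.2] NOT true = false
[8.3] NOT false = true
[8] true AND false AND true = false
[root] false OR false OR false OR false OR false OR false OR false OR false = false
Overall: false → rejected

Rejected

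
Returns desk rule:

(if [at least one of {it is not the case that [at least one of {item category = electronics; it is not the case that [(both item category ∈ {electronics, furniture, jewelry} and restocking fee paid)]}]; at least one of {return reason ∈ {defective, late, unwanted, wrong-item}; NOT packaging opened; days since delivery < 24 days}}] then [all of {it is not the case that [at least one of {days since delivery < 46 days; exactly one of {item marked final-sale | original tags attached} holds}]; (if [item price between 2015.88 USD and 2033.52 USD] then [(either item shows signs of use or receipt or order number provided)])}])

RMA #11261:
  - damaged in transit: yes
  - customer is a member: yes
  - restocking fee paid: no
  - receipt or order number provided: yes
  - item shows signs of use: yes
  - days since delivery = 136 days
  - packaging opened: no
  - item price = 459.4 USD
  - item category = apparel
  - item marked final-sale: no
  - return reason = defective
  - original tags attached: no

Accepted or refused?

Atomic conditions:
  item category = electronics: apparel == electronics is false
  item category ∈ {electronics, furniture, jewelry}: apparel is not in the set → false
  restocking fee paid: no → false
  return reason ∈ {defective, late, unwanted, wrong-item}: defective is in the set → true
  NOT packaging opened: no → true
  days since delivery < 24 days: 136 < 24 is false
  days since delivery < 46 days: 136 < 46 is false
  item marked final-sale: no → false
  original tags attached: no → false
  item price between 2015.88 USD and 2033.52 USD: 459.4 in [2015.88, 2033.52] is false
  item shows signs of use: yes → true
  receipt or order number provided: yes → true
Combine:
[1.1.1.2.1] false AND false = false
[1.1.1.2] NOT false = true
[1.1.1] false OR true = true
[1.1] NOT true = false
[1.2] true OR true OR false = true
[1] false OR true = true
[2.1.1.2] exactly-one(false, false) = false
[2.1.1] false OR false = false
[2.1] NOT false = true
[2.2.2] true OR true = true
[2.2] false → true (antecedent false ⇒ implication holds) = true
[2] true AND true = true
[root] true → true = true
Overall: true → accepted

Accepted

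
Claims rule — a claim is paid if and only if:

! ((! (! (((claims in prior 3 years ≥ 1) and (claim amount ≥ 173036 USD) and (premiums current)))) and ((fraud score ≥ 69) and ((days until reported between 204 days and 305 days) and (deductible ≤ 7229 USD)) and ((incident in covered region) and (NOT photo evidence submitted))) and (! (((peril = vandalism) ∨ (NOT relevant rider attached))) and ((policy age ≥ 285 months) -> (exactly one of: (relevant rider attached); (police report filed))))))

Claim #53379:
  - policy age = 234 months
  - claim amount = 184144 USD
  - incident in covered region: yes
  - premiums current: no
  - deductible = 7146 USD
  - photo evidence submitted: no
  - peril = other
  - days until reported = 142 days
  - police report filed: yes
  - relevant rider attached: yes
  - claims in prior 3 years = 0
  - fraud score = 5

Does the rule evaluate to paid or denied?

Atomic conditions:
  claims in prior 3 years ≥ 1: 0 ≥ 1 is false
  claim amount ≥ 173036 USD: 184144 ≥ 173036 is true
  premiums current: no → false
  fraud score ≥ 69: 5 ≥ 69 is false
  days until reported between 204 days and 305 days: 142 in [204, 305] is false
  deductible ≤ 7229 USD: 7146 ≤ 7229 is true
  incident in covered region: yes → true
  NOT photo evidence submitted: no → true
  peril = vandalism: other == vandalism is false
  NOT relevant rider attached: yes → false
  policy age ≥ 285 months: 234 ≥ 285 is false
  relevant rider attached: yes → true
  police report filed: yes → true
Combine:
[1.1.1.1] false AND true AND false = false
[1.1.1] NOT false = true
[1.1] NOT true = false
[1.2.2] false AND true = false
[1.2.3] true AND true = true
[1.2] false AND false AND true = false
[1.3.1.1] false OR false = false
[1.3.1] NOT false = true
[1.3.2.2] exactly-one(true, true) = false
[1.3.2] false → false (antecedent false ⇒ implication holds) = true
[1.3] true AND true = true
[1] false AND false AND true = false
[root] NOT false = true
Overall: true → paid

Paid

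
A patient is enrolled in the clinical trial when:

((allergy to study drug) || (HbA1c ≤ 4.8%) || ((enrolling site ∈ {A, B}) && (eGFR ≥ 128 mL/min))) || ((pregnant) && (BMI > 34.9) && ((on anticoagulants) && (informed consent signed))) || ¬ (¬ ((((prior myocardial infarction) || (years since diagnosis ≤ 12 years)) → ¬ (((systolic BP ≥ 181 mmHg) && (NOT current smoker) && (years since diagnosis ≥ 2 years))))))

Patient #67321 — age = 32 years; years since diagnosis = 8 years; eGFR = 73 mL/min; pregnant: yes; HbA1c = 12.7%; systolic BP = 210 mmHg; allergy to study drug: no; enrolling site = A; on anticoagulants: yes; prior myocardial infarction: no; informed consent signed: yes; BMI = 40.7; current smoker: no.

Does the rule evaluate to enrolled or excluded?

Atomic conditions:
  allergy to study drug: no → false
  HbA1c ≤ 4.8%: 12.7 ≤ 4.8 is false
  enrolling site ∈ {A, B}: A is in the set → true
  eGFR ≥ 128 mL/min: 73 ≥ 128 is false
  pregnant: yes → true
  BMI > 34.9: 40.7 > 34.9 is true
  on anticoagulants: yes → true
  informed consent signed: yes → true
  prior myocardial infarction: no → false
  years since diagnosis ≤ 12 years: 8 ≤ 12 is true
  systolic BP ≥ 181 mmHg: 210 ≥ 181 is true
  NOT current smoker: no → true
  years since diagnosis ≥ 2 years: 8 ≥ 2 is true
Combine:
[1.3] true AND false = false
[1] false OR false OR false = false
[2.3] true AND true = true
[2] true AND true AND true = true
[3.1.1.1] false OR true = true
[3.1.1.2.1] true AND true AND true = true
[3.1.1.2] NOT true = false
[3.1.1] true → false = false
[3.1] NOT false = true
[3] NOT true = false
[root] false OR true OR false = true
Overall: true → enrolled

Enrolled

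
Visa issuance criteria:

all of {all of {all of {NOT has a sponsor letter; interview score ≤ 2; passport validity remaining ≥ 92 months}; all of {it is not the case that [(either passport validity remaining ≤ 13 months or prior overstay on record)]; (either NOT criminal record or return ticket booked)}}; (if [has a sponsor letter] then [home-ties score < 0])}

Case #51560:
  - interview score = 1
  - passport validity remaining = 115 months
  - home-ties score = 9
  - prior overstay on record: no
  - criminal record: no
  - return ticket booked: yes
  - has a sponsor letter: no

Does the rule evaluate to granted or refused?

Granted

Atomic conditions:
  NOT has a sponsor letter: no → true
  interview score ≤ 2: 1 ≤ 2 is true
  passport validity remaining ≥ 92 months: 115 ≥ 92 is true
  passport validity remaining ≤ 13 months: 115 ≤ 13 is false
  prior overstay on record: no → false
  NOT criminal record: no → true
  return ticket booked: yes → true
  has a sponsor letter: no → false
  home-ties score < 0: 9 < 0 is false
Combine:
[1.1] true AND true AND true = true
[1.2.1.1] false OR false = false
[1.2.1] NOT false = true
[1.2.2] true OR true = true
[1.2] true AND true = true
[1] true AND true = true
[2] false → false (antecedent false ⇒ implication holds) = true
[root] true AND true = true
Overall: true → granted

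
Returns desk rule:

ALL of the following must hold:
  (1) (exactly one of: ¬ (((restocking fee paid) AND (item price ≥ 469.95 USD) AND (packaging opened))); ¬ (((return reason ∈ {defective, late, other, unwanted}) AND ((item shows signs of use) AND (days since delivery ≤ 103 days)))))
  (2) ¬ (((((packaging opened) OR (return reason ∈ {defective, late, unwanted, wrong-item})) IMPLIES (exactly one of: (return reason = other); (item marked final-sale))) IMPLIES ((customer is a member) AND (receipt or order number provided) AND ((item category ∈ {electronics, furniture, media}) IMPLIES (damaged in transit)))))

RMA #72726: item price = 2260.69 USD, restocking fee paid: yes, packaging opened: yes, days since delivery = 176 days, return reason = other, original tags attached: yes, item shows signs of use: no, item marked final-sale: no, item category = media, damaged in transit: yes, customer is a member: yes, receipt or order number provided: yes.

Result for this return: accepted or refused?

Refused

Atomic conditions:
  restocking fee paid: yes → true
  item price ≥ 469.95 USD: 2260.69 ≥ 469.95 is true
  packaging opened: yes → true
  return reason ∈ {defective, late, other, unwanted}: other is in the set → true
  item shows signs of use: no → false
  days since delivery ≤ 103 days: 176 ≤ 103 is false
  return reason ∈ {defective, late, unwanted, wrong-item}: other is not in the set → false
  return reason = other: other == other is true
  item marked final-sale: no → false
  customer is a member: yes → true
  receipt or order number provided: yes → true
  item category ∈ {electronics, furniture, media}: media is in the set → true
  damaged in transit: yes → true
Combine:
[1.1.1] true AND true AND true = true
[1.1] NOT true = false
[1.2.1.2] false AND false = false
[1.2.1] true AND false = false
[1.2] NOT false = true
[1] exactly-one(false, true) = true
[2.1.1.1] true OR false = true
[2.1.1.2] exactly-one(true, false) = true
[2.1.1] true → true = true
[2.1.2.3] true → true = true
[2.1.2] true AND true AND true = true
[2.1] true → true = true
[2] NOT true = false
[root] true AND false = false
Overall: false → refused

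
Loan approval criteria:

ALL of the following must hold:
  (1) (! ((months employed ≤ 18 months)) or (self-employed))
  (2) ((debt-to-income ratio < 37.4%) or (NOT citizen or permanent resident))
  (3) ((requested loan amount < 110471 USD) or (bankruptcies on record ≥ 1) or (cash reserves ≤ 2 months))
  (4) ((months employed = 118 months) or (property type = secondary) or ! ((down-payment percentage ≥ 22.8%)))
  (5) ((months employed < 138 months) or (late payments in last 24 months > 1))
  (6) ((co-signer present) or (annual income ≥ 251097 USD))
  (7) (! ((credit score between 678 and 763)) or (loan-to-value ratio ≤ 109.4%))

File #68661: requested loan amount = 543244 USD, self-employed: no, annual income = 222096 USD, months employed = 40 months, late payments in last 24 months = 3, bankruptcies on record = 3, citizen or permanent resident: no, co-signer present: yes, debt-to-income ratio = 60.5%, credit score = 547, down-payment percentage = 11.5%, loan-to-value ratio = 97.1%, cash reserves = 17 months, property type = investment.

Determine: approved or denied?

Approved

Atomic conditions:
  months employed ≤ 18 months: 40 ≤ 18 is false
  self-employed: no → false
  debt-to-income ratio < 37.4%: 60.5 < 37.4 is false
  NOT citizen or permanent resident: no → true
  requested loan amount < 110471 USD: 543244 < 110471 is false
  bankruptcies on record ≥ 1: 3 ≥ 1 is true
  cash reserves ≤ 2 months: 17 ≤ 2 is false
  months employed = 118 months: 40 == 118 is false
  property type = secondary: investment == secondary is false
  down-payment percentage ≥ 22.8%: 11.5 ≥ 22.8 is false
  months employed < 138 months: 40 < 138 is true
  late payments in last 24 months > 1: 3 > 1 is true
  co-signer present: yes → true
  annual income ≥ 251097 USD: 222096 ≥ 251097 is false
  credit score between 678 and 763: 547 in [678, 763] is false
  loan-to-value ratio ≤ 109.4%: 97.1 ≤ 109.4 is true
Combine:
[1.1] NOT false = true
[1] true OR false = true
[2] false OR true = true
[3] false OR true OR false = true
[4.3] NOT false = true
[4] false OR false OR true = true
[5] true OR true = true
[6] true OR false = true
[7.1] NOT false = true
[7] true OR true = true
[root] true AND true AND true AND true AND true AND true AND true = true
Overall: true → approved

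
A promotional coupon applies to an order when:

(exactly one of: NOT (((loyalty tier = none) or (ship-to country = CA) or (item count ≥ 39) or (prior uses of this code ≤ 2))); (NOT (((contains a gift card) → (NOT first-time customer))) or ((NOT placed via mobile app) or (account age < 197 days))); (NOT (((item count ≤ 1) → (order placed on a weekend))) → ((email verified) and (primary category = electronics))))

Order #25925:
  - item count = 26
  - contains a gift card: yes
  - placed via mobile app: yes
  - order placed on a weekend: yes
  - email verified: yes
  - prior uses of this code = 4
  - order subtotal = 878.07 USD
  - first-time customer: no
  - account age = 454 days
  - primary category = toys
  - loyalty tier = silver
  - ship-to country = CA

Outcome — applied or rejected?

Atomic conditions:
  loyalty tier = none: silver == none is false
  ship-to country = CA: CA == CA is true
  item count ≥ 39: 26 ≥ 39 is false
  prior uses of this code ≤ 2: 4 ≤ 2 is false
  contains a gift card: yes → true
  NOT first-time customer: no → true
  NOT placed via mobile app: yes → false
  account age < 197 days: 454 < 197 is false
  item count ≤ 1: 26 ≤ 1 is false
  order placed on a weekend: yes → true
  email verified: yes → true
  primary category = electronics: toys == electronics is false
Combine:
[1.1] false OR true OR false OR false = true
[1] NOT true = false
[2.1.1] true → true = true
[2.1] NOT true = false
[2.2] false OR false = false
[2] false OR false = false
[3.1.1] false → true (antecedent false ⇒ implication holds) = true
[3.1] NOT true = false
[3.2] true AND false = false
[3] false → false (antecedent false ⇒ implication holds) = true
[root] exactly-one(false, false, true) = true
Overall: true → applied

Applied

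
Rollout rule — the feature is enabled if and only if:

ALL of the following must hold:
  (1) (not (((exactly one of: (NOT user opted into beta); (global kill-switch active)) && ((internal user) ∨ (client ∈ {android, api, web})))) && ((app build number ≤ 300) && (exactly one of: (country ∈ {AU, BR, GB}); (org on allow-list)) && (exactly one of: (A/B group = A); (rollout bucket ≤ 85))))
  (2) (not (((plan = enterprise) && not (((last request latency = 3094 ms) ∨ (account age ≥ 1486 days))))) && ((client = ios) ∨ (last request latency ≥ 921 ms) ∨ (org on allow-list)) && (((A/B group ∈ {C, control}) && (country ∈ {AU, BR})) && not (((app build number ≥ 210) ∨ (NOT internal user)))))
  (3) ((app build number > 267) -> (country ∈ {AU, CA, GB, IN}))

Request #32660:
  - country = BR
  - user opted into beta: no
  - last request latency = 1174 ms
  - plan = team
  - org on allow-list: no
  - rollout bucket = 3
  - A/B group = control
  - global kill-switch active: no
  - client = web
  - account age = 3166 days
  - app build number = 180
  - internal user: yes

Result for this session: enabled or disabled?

Disabled

Atomic conditions:
  NOT user opted into beta: no → true
  global kill-switch active: no → false
  internal user: yes → true
  client ∈ {android, api, web}: web is in the set → true
  app build number ≤ 300: 180 ≤ 300 is true
  country ∈ {AU, BR, GB}: BR is in the set → true
  org on allow-list: no → false
  A/B group = A: control == A is false
  rollout bucket ≤ 85: 3 ≤ 85 is true
  plan = enterprise: team == enterprise is false
  last request latency = 3094 ms: 1174 == 3094 is false
  account age ≥ 1486 days: 3166 ≥ 1486 is true
  client = ios: web == ios is false
  last request latency ≥ 921 ms: 1174 ≥ 921 is true
  A/B group ∈ {C, control}: control is in the set → true
  country ∈ {AU, BR}: BR is in the set → true
  app build number ≥ 210: 180 ≥ 210 is false
  NOT internal user: yes → false
  app build number > 267: 180 > 267 is false
  country ∈ {AU, CA, GB, IN}: BR is not in the set → false
Combine:
[1.1.1.1] exactly-one(true, false) = true
[1.1.1.2] true OR true = true
[1.1.1] true AND true = true
[1.1] NOT true = false
[1.2.2] exactly-one(true, false) = true
[1.2.3] exactly-one(false, true) = true
[1.2] true AND true AND true = true
[1] false AND true = false
[2.1.1.2.1] false OR true = true
[2.1.1.2] NOT true = false
[2.1.1] false AND false = false
[2.1] NOT false = true
[2.2] false OR true OR false = true
[2.3.1] true AND true = true
[2.3.2.1] false OR false = false
[2.3.2] NOT false = true
[2.3] true AND true = true
[2] true AND true AND true = true
[3] false → false (antecedent false ⇒ implication holds) = true
[root] false AND true AND true = false
Overall: false → disabled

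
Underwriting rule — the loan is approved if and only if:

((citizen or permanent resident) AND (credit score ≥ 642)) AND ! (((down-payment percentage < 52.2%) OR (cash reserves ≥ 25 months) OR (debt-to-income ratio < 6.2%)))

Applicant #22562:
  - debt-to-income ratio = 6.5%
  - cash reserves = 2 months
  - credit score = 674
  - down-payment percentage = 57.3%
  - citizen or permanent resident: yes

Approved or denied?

Atomic conditions:
  citizen or permanent resident: yes → true
  credit score ≥ 642: 674 ≥ 642 is true
  down-payment percentage < 52.2%: 57.3 < 52.2 is false
  cash reserves ≥ 25 months: 2 ≥ 25 is false
  debt-to-income ratio < 6.2%: 6.5 < 6.2 is false
Combine:
[1] true AND true = true
[2.1] false OR false OR false = false
[2] NOT false = true
[root] true AND true = true
Overall: true → approved

Approved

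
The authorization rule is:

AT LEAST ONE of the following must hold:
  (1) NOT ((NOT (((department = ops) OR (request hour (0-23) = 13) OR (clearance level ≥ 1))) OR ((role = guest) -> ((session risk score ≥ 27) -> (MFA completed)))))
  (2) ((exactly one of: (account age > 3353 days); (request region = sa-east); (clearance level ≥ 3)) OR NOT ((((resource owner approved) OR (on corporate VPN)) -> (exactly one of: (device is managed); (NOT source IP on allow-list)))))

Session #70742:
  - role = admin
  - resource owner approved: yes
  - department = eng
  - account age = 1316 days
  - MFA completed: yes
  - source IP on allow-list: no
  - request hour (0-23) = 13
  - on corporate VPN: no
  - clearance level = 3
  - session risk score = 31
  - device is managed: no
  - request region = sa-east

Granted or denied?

Atomic conditions:
  department = ops: eng == ops is false
  request hour (0-23) = 13: 13 == 13 is true
  clearance level ≥ 1: 3 ≥ 1 is true
  role = guest: admin == guest is false
  session risk score ≥ 27: 31 ≥ 27 is true
  MFA completed: yes → true
  account age > 3353 days: 1316 > 3353 is false
  request region = sa-east: sa-east == sa-east is true
  clearance level ≥ 3: 3 ≥ 3 is true
  resource owner approved: yes → true
  on corporate VPN: no → false
  device is managed: no → false
  NOT source IP on allow-list: no → true
Combine:
[1.1.1.1] false OR true OR true = true
[1.1.1] NOT true = false
[1.1.2.2] true → true = true
[1.1.2] false → true (antecedent false ⇒ implication holds) = true
[1.1] false OR true = true
[1] NOT true = false
[2.1] exactly-one(false, true, true) = false
[2.2.1.1] true OR false = true
[2.2.1.2] exactly-one(false, true) = true
[2.2.1] true → true = true
[2.2] NOT true = false
[2] false OR false = false
[root] false OR false = false
Overall: false → denied

Denied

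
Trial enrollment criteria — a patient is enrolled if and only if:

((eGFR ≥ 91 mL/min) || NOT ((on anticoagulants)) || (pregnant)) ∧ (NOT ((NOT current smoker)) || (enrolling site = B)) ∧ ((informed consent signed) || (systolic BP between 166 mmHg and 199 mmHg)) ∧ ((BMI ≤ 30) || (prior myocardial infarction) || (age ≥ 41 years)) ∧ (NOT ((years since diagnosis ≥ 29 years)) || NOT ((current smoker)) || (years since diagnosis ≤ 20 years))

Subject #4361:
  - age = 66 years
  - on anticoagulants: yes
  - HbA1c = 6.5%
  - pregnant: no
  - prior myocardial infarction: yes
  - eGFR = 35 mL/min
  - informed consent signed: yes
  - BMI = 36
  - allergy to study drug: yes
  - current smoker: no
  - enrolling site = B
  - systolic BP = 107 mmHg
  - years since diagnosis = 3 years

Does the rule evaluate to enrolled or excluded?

Excluded

Atomic conditions:
  eGFR ≥ 91 mL/min: 35 ≥ 91 is false
  on anticoagulants: yes → true
  pregnant: no → false
  NOT current smoker: no → true
  enrolling site = B: B == B is true
  informed consent signed: yes → true
  systolic BP between 166 mmHg and 199 mmHg: 107 in [166, 199] is false
  BMI ≤ 30: 36 ≤ 30 is false
  prior myocardial infarction: yes → true
  age ≥ 41 years: 66 ≥ 41 is true
  years since diagnosis ≥ 29 years: 3 ≥ 29 is false
  current smoker: no → false
  years since diagnosis ≤ 20 years: 3 ≤ 20 is true
Combine:
[1.2] NOT true = false
[1] false OR false OR false = false
[2.1] NOT true = false
[2] false OR true = true
[3] true OR false = true
[4] false OR true OR true = true
[5.1] NOT false = true
[5.2] NOT false = true
[5] true OR true OR true = true
[root] false AND true AND true AND true AND true = false
Overall: false → excluded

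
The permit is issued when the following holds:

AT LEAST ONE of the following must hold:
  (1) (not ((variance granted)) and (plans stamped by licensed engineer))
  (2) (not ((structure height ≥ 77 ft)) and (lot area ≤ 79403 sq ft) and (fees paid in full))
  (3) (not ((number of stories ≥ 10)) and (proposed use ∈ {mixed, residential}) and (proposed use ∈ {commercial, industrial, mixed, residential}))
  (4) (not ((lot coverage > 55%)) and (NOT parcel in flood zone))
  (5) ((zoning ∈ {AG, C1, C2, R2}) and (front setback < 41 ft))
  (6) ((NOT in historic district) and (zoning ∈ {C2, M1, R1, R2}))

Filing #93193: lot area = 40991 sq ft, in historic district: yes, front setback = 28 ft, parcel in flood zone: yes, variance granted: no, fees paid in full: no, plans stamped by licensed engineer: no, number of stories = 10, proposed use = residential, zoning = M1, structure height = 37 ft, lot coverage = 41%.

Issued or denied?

Atomic conditions:
  variance granted: no → false
  plans stamped by licensed engineer: no → false
  structure height ≥ 77 ft: 37 ≥ 77 is false
  lot area ≤ 79403 sq ft: 40991 ≤ 79403 is true
  fees paid in full: no → false
  number of stories ≥ 10: 10 ≥ 10 is true
  proposed use ∈ {mixed, residential}: residential is in the set → true
  proposed use ∈ {commercial, industrial, mixed, residential}: residential is in the set → true
  lot coverage > 55%: 41 > 55 is false
  NOT parcel in flood zone: yes → false
  zoning ∈ {AG, C1, C2, R2}: M1 is not in the set → false
  front setback < 41 ft: 28 < 41 is true
  NOT in historic district: yes → false
  zoning ∈ {C2, M1, R1, R2}: M1 is in the set → true
Combine:
[1.1] NOT false = true
[1] true AND false = false
[2.1] NOT false = true
[2] true AND true AND false = false
[3.1] NOT true = false
[3] false AND true AND true = false
[4.1] NOT false = true
[4] true AND false = false
[5] false AND true = false
[6] false AND true = false
[root] false OR false OR false OR false OR false OR false = false
Overall: false → denied

Denied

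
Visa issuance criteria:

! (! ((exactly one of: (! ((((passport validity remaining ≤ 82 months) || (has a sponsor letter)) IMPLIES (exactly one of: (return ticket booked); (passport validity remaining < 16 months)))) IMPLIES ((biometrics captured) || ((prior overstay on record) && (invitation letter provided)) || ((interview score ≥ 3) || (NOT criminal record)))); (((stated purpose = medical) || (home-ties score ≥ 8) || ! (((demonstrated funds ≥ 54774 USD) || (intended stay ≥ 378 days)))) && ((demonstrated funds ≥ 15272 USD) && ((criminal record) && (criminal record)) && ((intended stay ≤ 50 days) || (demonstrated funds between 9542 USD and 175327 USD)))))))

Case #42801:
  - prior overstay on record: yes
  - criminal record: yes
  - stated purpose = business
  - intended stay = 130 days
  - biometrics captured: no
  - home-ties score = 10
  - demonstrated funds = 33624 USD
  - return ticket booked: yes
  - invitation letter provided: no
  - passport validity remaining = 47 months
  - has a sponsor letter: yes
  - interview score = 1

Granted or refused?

Atomic conditions:
  passport validity remaining ≤ 82 months: 47 ≤ 82 is true
  has a sponsor letter: yes → true
  return ticket booked: yes → true
  passport validity remaining < 16 months: 47 < 16 is false
  biometrics captured: no → false
  prior overstay on record: yes → true
  invitation letter provided: no → false
  interview score ≥ 3: 1 ≥ 3 is false
  NOT criminal record: yes → false
  stated purpose = medical: business == medical is false
  home-ties score ≥ 8: 10 ≥ 8 is true
  demonstrated funds ≥ 54774 USD: 33624 ≥ 54774 is false
  intended stay ≥ 378 days: 130 ≥ 378 is false
  demonstrated funds ≥ 15272 USD: 33624 ≥ 15272 is true
  criminal record: yes → true
  intended stay ≤ 50 days: 130 ≤ 50 is false
  demonstrated funds between 9542 USD and 175327 USD: 33624 in [9542, 175327] is true
Combine:
[1.1.1.1.1.1] true OR true = true
[1.1.1.1.1.2] exactly-one(true, false) = true
[1.1.1.1.1] true → true = true
[1.1.1.1] NOT true = false
[1.1.1.2.2] true AND false = false
[1.1.1.2.3] false OR false = false
[1.1.1.2] false OR false OR false = false
[1.1.1] false → false (antecedent false ⇒ implication holds) = true
[1.1.2.1.3.1] false OR false = false
[1.1.2.1.3] NOT false = true
[1.1.2.1] false OR true OR true = true
[1.1.2.2.2] true AND true = true
[1.1.2.2.3] false OR true = true
[1.1.2.2] true AND true AND true = true
[1.1.2] true AND true = true
[1.1] exactly-one(true, true) = false
[1] NOT false = true
[root] NOT true = false
Overall: false → refused

Refused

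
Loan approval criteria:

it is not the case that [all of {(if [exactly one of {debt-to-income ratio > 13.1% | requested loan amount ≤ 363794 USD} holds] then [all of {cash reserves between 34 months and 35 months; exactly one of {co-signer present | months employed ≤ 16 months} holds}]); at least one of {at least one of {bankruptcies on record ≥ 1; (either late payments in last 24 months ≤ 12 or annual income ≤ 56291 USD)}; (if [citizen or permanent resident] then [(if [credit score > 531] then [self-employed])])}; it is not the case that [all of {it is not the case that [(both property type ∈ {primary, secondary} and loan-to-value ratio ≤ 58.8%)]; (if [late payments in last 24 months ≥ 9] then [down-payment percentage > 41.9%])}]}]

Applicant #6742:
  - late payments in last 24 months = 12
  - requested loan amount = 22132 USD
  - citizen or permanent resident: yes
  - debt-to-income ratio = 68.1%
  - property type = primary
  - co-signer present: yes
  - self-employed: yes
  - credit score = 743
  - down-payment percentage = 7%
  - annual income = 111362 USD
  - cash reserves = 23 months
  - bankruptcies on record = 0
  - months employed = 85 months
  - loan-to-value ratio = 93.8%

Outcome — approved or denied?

Denied

Atomic conditions:
  debt-to-income ratio > 13.1%: 68.1 > 13.1 is true
  requested loan amount ≤ 363794 USD: 22132 ≤ 363794 is true
  cash reserves between 34 months and 35 months: 23 in [34, 35] is false
  co-signer present: yes → true
  months employed ≤ 16 months: 85 ≤ 16 is false
  bankruptcies on record ≥ 1: 0 ≥ 1 is false
  late payments in last 24 months ≤ 12: 12 ≤ 12 is true
  annual income ≤ 56291 USD: 111362 ≤ 56291 is false
  citizen or permanent resident: yes → true
  credit score > 531: 743 > 531 is true
  self-employed: yes → true
  property type ∈ {primary, secondary}: primary is in the set → true
  loan-to-value ratio ≤ 58.8%: 93.8 ≤ 58.8 is false
  late payments in last 24 months ≥ 9: 12 ≥ 9 is true
  down-payment percentage > 41.9%: 7 > 41.9 is false
Combine:
[1.1.1] exactly-one(true, true) = false
[1.1.2.2] exactly-one(true, false) = true
[1.1.2] false AND true = false
[1.1] false → false (antecedent false ⇒ implication holds) = true
[1.2.1.2] true OR false = true
[1.2.1] false OR true = true
[1.2.2.2] true → true = true
[1.2.2] true → true = true
[1.2] true OR true = true
[1.3.1.1.1] true AND false = false
[1.3.1.1] NOT false = true
[1.3.1.2] true → false = false
[1.3.1] true AND false = false
[1.3] NOT false = true
[1] true AND true AND true = true
[root] NOT true = false
Overall: false → denied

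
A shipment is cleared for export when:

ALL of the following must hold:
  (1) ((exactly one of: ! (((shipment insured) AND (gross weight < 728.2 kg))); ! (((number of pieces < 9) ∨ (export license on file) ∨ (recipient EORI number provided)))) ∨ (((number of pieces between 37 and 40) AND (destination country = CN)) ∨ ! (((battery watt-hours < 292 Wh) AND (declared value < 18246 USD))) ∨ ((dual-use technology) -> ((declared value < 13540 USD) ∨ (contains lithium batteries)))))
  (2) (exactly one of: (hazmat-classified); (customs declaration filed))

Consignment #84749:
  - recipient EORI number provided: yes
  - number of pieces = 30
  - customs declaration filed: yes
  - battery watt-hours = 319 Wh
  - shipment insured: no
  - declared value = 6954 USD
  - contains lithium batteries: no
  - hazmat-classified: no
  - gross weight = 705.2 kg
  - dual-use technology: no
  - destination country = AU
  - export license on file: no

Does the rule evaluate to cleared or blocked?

Cleared

Atomic conditions:
  shipment insured: no → false
  gross weight < 728.2 kg: 705.2 < 728.2 is true
  number of pieces < 9: 30 < 9 is false
  export license on file: no → false
  recipient EORI number provided: yes → true
  number of pieces between 37 and 40: 30 in [37, 40] is false
  destination country = CN: AU == CN is false
  battery watt-hours < 292 Wh: 319 < 292 is false
  declared value < 18246 USD: 6954 < 18246 is true
  dual-use technology: no → false
  declared value < 13540 USD: 6954 < 13540 is true
  contains lithium batteries: no → false
  hazmat-classified: no → false
  customs declaration filed: yes → true
Combine:
[1.1.1.1] false AND true = false
[1.1.1] NOT false = true
[1.1.2.1] false OR false OR true = true
[1.1.2] NOT true = false
[1.1] exactly-one(true, false) = true
[1.2.1] false AND false = false
[1.2.2.1] false AND true = false
[1.2.2] NOT false = true
[1.2.3.2] true OR false = true
[1.2.3] false → true (antecedent false ⇒ implication holds) = true
[1.2] false OR true OR true = true
[1] true OR true = true
[2] exactly-one(false, true) = true
[root] true AND true = true
Overall: true → cleared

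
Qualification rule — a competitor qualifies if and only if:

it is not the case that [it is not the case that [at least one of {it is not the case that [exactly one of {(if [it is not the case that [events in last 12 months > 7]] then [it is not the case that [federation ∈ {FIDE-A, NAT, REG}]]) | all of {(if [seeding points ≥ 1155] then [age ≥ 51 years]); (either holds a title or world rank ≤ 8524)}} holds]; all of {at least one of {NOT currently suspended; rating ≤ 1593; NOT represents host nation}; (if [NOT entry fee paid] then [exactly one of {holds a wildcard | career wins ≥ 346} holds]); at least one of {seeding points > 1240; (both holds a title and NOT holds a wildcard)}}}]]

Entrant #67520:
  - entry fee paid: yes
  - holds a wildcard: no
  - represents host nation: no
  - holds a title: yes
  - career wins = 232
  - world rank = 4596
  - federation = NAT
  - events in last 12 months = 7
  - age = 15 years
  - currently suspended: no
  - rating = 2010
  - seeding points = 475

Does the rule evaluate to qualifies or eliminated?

Atomic conditions:
  events in last 12 months > 7: 7 > 7 is false
  federation ∈ {FIDE-A, NAT, REG}: NAT is in the set → true
  seeding points ≥ 1155: 475 ≥ 1155 is false
  age ≥ 51 years: 15 ≥ 51 is false
  holds a title: yes → true
  world rank ≤ 8524: 4596 ≤ 8524 is true
  NOT currently suspended: no → true
  rating ≤ 1593: 2010 ≤ 1593 is false
  NOT represents host nation: no → true
  NOT entry fee paid: yes → false
  holds a wildcard: no → false
  career wins ≥ 346: 232 ≥ 346 is false
  seeding points > 1240: 475 > 1240 is false
  NOT holds a wildcard: no → true
Combine:
[1.1.1.1.1.1] NOT false = true
[1.1.1.1.1.2] NOT true = false
[1.1.1.1.1] true → false = false
[1.1.1.1.2.1] false → false (antecedent false ⇒ implication holds) = true
[1.1.1.1.2.2] true OR true = true
[1.1.1.1.2] true AND true = true
[1.1.1.1] exactly-one(false, true) = true
[1.1.1] NOT true = false
[1.1.2.1] true OR false OR true = true
[1.1.2.2.2] exactly-one(false, false) = false
[1.1.2.2] false → false (antecedent false ⇒ implication holds) = true
[1.1.2.3.2] true AND true = true
[1.1.2.3] false OR true = true
[1.1.2] true AND true AND true = true
[1.1] false OR true = true
[1] NOT true = false
[root] NOT false = true
Overall: true → qualifies

Qualifies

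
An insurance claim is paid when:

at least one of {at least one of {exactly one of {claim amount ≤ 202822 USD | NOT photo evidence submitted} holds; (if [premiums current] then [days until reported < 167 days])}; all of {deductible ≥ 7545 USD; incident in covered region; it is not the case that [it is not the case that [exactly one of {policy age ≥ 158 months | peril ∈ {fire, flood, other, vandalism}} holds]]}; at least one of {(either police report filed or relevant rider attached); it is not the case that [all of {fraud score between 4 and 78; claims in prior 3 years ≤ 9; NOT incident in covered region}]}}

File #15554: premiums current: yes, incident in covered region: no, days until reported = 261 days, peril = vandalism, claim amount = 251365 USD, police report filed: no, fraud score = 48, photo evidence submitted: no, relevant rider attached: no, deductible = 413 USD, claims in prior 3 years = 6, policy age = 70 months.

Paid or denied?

Paid

Atomic conditions:
  claim amount ≤ 202822 USD: 251365 ≤ 202822 is false
  NOT photo evidence submitted: no → true
  premiums current: yes → true
  days until reported < 167 days: 261 < 167 is false
  deductible ≥ 7545 USD: 413 ≥ 7545 is false
  incident in covered region: no → false
  policy age ≥ 158 months: 70 ≥ 158 is false
  peril ∈ {fire, flood, other, vandalism}: vandalism is in the set → true
  police report filed: no → false
  relevant rider attached: no → false
  fraud score between 4 and 78: 48 in [4, 78] is true
  claims in prior 3 years ≤ 9: 6 ≤ 9 is true
  NOT incident in covered region: no → true
Combine:
[1.1] exactly-one(false, true) = true
[1.2] true → false = false
[1] true OR false = true
[2.3.1.1] exactly-one(false, true) = true
[2.3.1] NOT true = false
[2.3] NOT false = true
[2] false AND false AND true = false
[3.1] false OR false = false
[3.2.1] true AND true AND true = true
[3.2] NOT true = false
[3] false OR false = false
[root] true OR false OR false = true
Overall: true → paid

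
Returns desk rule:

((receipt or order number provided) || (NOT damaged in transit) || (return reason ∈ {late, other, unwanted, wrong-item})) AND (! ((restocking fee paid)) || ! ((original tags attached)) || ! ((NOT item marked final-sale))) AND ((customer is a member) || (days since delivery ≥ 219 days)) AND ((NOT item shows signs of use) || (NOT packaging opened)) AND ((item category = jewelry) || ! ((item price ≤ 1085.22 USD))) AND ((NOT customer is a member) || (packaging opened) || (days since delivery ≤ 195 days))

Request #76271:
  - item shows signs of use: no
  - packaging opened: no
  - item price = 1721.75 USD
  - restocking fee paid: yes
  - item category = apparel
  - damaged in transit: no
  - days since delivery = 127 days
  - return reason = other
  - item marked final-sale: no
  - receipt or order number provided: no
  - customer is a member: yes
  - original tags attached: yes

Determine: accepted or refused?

Atomic conditions:
  receipt or order number provided: no → false
  NOT damaged in transit: no → true
  return reason ∈ {late, other, unwanted, wrong-item}: other is in the set → true
  restocking fee paid: yes → true
  original tags attached: yes → true
  NOT item marked final-sale: no → true
  customer is a member: yes → true
  days since delivery ≥ 219 days: 127 ≥ 219 is false
  NOT item shows signs of use: no → true
  NOT packaging opened: no → true
  item category = jewelry: apparel == jewelry is false
  item price ≤ 1085.22 USD: 1721.75 ≤ 1085.22 is false
  NOT customer is a member: yes → false
  packaging opened: no → false
  days since delivery ≤ 195 days: 127 ≤ 195 is true
Combine:
[1] false OR true OR true = true
[2.1] NOT true = false
[2.2] NOT true = false
[2.3] NOT true = false
[2] false OR false OR false = false
[3] true OR false = true
[4] true OR true = true
[5.2] NOT false = true
[5] false OR true = true
[6] false OR false OR true = true
[root] true AND false AND true AND true AND true AND true = false
Overall: false → refused

Refused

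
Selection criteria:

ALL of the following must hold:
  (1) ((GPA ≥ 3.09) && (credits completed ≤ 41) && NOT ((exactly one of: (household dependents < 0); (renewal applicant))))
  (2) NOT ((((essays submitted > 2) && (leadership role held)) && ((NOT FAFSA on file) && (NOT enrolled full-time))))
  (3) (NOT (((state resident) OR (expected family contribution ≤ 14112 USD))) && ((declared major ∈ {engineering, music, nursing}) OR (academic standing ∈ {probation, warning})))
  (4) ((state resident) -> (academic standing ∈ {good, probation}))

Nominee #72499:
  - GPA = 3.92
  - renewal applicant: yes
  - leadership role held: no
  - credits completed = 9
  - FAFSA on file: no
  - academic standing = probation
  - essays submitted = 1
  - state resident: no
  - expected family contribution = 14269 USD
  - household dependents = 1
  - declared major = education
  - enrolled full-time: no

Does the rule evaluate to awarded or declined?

Atomic conditions:
  GPA ≥ 3.09: 3.92 ≥ 3.09 is true
  credits completed ≤ 41: 9 ≤ 41 is true
  household dependents < 0: 1 < 0 is false
  renewal applicant: yes → true
  essays submitted > 2: 1 > 2 is false
  leadership role held: no → false
  NOT FAFSA on file: no → true
  NOT enrolled full-time: no → true
  state resident: no → false
  expected family contribution ≤ 14112 USD: 14269 ≤ 14112 is false
  declared major ∈ {engineering, music, nursing}: education is not in the set → false
  academic standing ∈ {probation, warning}: probation is in the set → true
  academic standing ∈ {good, probation}: probation is in the set → true
Combine:
[1.3.1] exactly-one(false, true) = true
[1.3] NOT true = false
[1] true AND true AND false = false
[2.1.1] false AND false = false
[2.1.2] true AND true = true
[2.1] false AND true = false
[2] NOT false = true
[3.1.1] false OR false = false
[3.1] NOT false = true
[3.2] false OR true = true
[3] true AND true = true
[4] false → true (antecedent false ⇒ implication holds) = true
[root] false AND true AND true AND true = false
Overall: false → declined

Declined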